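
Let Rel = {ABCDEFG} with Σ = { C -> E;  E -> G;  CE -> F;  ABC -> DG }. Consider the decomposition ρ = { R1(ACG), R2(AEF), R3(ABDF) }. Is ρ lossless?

Chase test. Columns are ABCDEFG; row i has aⱼ where attribute j ∈ Ri, else bᵢⱼ.
Initial tableau (one row per fragment):
  row 1: a1 b12 a3 b14 b15 b16 a7
  row 2: a1 b22 b23 b24 a5 a6 b27
  row 3: a1 a2 b33 a4 b35 a6 b37
No row becomes fully distinguished — the join is lossy.

No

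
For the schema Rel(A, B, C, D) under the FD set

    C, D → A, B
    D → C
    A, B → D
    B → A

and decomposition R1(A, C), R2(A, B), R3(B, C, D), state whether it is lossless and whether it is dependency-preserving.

Lossless test (chase): Rows 2 and 3 agree on B; apply B→A and equate their A entries. Rows 2 and 3 agree on A, B; apply A, B→D and equate their D entries. Rows 2 and 3 agree on D; apply D→C and equate their C entries. Row 2 is now all distinguished symbols — the join is lossless.
Dependency preservation: C, D → A, B; A, B → D are not contained in any single fragment, but the restricted closure of each left-hand side across the fragments still reaches the right-hand side; the remaining FDs each lie inside some fragment. All dependencies are preserved.

lossless and dependency-preserving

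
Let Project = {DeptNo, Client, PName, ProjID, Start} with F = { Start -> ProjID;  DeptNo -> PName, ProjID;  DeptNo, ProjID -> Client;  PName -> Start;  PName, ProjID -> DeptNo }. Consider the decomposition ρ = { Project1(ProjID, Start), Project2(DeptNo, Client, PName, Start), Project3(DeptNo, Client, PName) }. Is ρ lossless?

Chase test. Columns are DeptNo, Client, PName, ProjID, Start; row i has aⱼ where attribute j ∈ Projecti, else bᵢⱼ.
Initial tableau (one row per fragment):
  row 1: b11 b12 b13 a4 a5
  row 2: a1 a2 a3 b24 a5
  row 3: a1 a2 a3 b34 b35
Rows 1 and 2 agree on Start; apply Start→ProjID and equate their ProjID entries.
Rows 2 and 3 agree on DeptNo; apply DeptNo→PName, ProjID and equate their PName, ProjID entries.
Rows 2 and 3 agree on PName; apply PName→Start and equate their Start entries.
Row 2 is now all distinguished symbols — the join is lossless.

Yes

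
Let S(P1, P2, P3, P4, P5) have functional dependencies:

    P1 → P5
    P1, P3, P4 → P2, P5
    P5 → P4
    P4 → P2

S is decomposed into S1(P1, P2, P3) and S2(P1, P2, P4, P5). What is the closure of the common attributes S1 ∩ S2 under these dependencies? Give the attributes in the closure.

S1 ∩ S2 = {P1, P2}.
P1 → P5 applies, adding P5
P5 → P4 applies, adding P4
Closure: {P1, P2, P4, P5}.

P1, P2, P4, P5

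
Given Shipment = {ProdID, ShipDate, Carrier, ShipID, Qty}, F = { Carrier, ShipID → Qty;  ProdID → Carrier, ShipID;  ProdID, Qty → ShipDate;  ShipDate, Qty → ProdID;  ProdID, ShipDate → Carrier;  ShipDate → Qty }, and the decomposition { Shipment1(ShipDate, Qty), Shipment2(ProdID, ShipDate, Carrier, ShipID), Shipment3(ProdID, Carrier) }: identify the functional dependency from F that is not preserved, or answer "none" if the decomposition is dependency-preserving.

Check Carrier, ShipID → Qty: no single fragment contains all of {Carrier, ShipID, Qty}, and the restricted closure of {Carrier, ShipID} across the fragments never reaches {Qty}.
ProdID → Carrier, ShipID is preserved.
ProdID, Qty → ShipDate is preserved.
ShipDate, Qty → ProdID is preserved.
ProdID, ShipDate → Carrier is preserved.
ShipDate → Qty is preserved.

Carrier, ShipID → Qty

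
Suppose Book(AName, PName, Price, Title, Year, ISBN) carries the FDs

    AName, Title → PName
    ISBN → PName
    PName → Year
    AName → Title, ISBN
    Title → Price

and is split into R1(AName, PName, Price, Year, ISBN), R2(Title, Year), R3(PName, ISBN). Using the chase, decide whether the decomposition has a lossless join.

No

Chase test. Columns are AName, PName, Price, Title, Year, ISBN; row i has aⱼ where attribute j ∈ Ri, else bᵢⱼ.
Initial tableau (one row per fragment):
  row 1: a1 a2 a3 b14 a5 a6
  row 2: b21 b22 b23 a4 a5 b26
  row 3: b31 a2 b33 b34 b35 a6
Rows 1 and 3 agree on PName; apply PName→Year and equate their Year entries.
No row becomes fully distinguished — the join is lossy.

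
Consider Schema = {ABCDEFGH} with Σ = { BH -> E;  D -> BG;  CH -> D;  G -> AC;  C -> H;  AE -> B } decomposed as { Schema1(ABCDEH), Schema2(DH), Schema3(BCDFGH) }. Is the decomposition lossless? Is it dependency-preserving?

Lossless test (chase): Rows 1 and 3 agree on BH; apply BH→E and equate their E entries. Rows 1 and 2 agree on D; apply D→BG and equate their BG entries. Rows 1 and 3 agree on D; apply D→BG and equate their BG entries. Rows 1 and 2 agree on G; apply G→AC and equate their AC entries. Rows 1 and 3 agree on G; apply G→AC and equate their AC entries. Rows 1 and 2 agree on BH; apply BH→E and equate their E entries. Row 3 is now all distinguished symbols — the join is lossless.
Dependency preservation: G → AC is not contained in any single fragment, but the restricted closure of its left-hand side across the fragments still reaches the right-hand side; the remaining FDs each lie inside some fragment. All dependencies are preserved.

lossless and dependency-preserving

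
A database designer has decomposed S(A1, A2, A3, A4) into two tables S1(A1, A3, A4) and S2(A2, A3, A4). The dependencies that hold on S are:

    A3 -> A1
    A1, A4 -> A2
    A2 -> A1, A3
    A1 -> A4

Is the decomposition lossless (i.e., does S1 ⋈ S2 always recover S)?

Common attributes: S1 ∩ S2 = {A3, A4}.
Closure of {A3, A4}: A3 → A1 applies, adding A1; A1, A4 → A2 applies, adding A2. So (A3, A4)⁺ = {A1, A2, A3, A4}.
This closure contains every attribute of S1, so S1 ∩ S2 → S1. The join is lossless.

Yes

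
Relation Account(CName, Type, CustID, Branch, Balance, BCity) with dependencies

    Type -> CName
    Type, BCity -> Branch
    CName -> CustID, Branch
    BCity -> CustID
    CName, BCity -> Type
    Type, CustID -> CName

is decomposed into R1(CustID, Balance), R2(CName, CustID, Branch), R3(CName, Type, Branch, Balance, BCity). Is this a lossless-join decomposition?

Chase test. Columns are CName, Type, CustID, Branch, Balance, BCity; row i has aⱼ where attribute j ∈ Ri, else bᵢⱼ.
Initial tableau (one row per fragment):
  row 1: b11 b12 a3 b14 a5 b16
  row 2: a1 b22 a3 a4 b25 b26
  row 3: a1 a2 b33 a4 a5 a6
Rows 2 and 3 agree on CName; apply CName→CustID, Branch and equate their CustID, Branch entries.
Row 3 is now all distinguished symbols — the join is lossless.

Yes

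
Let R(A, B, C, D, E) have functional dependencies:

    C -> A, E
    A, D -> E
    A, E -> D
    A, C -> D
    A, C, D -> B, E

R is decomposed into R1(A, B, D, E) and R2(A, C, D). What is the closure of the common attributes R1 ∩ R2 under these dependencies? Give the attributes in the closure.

A, D, E

R1 ∩ R2 = {A, D}.
A, D → E applies, adding E
Closure: {A, D, E}.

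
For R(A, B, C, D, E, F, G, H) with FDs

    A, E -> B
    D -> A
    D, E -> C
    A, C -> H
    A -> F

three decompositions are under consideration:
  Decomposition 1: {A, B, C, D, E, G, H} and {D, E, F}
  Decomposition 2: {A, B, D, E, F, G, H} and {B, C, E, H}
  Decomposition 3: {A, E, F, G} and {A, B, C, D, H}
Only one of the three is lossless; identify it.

Decomposition 1: common = {D, E}, closure = {A, B, C, D, E, F, H} → lossless.
Decomposition 2: common = {B, E, H}, closure = {B, E, H} → lossy.
Decomposition 3: common = {A}, closure = {A, F} → lossy.

Decomposition 1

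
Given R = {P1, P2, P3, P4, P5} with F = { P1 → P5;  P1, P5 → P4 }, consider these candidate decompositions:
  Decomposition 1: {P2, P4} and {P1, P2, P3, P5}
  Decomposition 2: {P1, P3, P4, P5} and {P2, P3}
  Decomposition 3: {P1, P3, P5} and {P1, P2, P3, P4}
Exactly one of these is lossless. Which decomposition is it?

Decomposition 3

Decomposition 1: common = {P2}, closure = {P2} → lossy.
Decomposition 2: common = {P3}, closure = {P3} → lossy.
Decomposition 3: common = {P1, P3}, closure = {P1, P3, P4, P5} → lossless.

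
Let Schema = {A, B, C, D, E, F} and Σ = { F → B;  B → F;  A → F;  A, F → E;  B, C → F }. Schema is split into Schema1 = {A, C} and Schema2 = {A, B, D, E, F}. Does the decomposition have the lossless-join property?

No

Common attributes: Schema1 ∩ Schema2 = {A}.
Closure of {A}: A → F applies, adding F; A, F → E applies, adding E; F → B applies, adding B. So (A)⁺ = {A, B, E, F}.
The closure contains neither all of Schema1 = {A, C} nor all of Schema2 = {A, B, D, E, F}, so the common attributes are not a superkey of either fragment. The join is lossy.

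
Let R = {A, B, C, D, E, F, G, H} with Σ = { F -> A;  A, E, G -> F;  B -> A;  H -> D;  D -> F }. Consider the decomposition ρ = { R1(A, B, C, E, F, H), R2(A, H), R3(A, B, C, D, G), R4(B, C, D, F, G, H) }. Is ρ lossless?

No

Chase test. Columns are A, B, C, D, E, F, G, H; row i has aⱼ where attribute j ∈ Ri, else bᵢⱼ.
Initial tableau (one row per fragment):
  row 1: a1 a2 a3 b14 a5 a6 b17 a8
  row 2: a1 b22 b23 b24 b25 b26 b27 a8
  row 3: a1 a2 a3 a4 b35 b36 a7 b38
  row 4: b41 a2 a3 a4 b45 a6 a7 a8
Rows 1 and 4 agree on F; apply F→A and equate their A entries.
Rows 1 and 2 agree on H; apply H→D and equate their D entries.
Rows 1 and 4 agree on H; apply H→D and equate their D entries.
Rows 1 and 2 agree on D; apply D→F and equate their F entries.
Rows 1 and 3 agree on D; apply D→F and equate their F entries.
No row becomes fully distinguished — the join is lossy.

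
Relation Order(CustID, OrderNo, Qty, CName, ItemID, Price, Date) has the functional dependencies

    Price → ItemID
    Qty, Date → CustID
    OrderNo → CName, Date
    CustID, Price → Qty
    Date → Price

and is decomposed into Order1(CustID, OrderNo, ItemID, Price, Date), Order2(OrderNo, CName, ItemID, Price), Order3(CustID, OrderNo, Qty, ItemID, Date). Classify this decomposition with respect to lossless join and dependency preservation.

Lossless test (chase): Rows 1 and 2 agree on OrderNo; apply OrderNo→CName, Date and equate their CName, Date entries. Rows 1 and 3 agree on OrderNo; apply OrderNo→CName, Date and equate their CName, Date entries. Rows 1 and 3 agree on Date; apply Date→Price and equate their Price entries. Rows 1 and 3 agree on CustID, Price; apply CustID, Price→Qty and equate their Qty entries. Row 1 is now all distinguished symbols — the join is lossless.
Dependency preservation: the restricted closure of {CustID, Price} across the fragments never reaches {Qty}, so CustID, Price → Qty cannot be enforced without a join — not preserved.

lossless but not dependency-preserving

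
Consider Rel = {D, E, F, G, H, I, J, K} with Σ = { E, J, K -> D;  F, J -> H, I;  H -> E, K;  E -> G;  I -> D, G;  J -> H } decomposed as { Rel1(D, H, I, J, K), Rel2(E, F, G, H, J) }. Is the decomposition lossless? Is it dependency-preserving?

Lossless test: (H, J)⁺ = {D, E, G, H, J, K}, which is a superkey of neither fragment — lossy.
Dependency preservation: the restricted closure of {F, J} across the fragments never reaches {H, I}, so F, J → H, I cannot be enforced without a join — not preserved.

lossy and not dependency-preserving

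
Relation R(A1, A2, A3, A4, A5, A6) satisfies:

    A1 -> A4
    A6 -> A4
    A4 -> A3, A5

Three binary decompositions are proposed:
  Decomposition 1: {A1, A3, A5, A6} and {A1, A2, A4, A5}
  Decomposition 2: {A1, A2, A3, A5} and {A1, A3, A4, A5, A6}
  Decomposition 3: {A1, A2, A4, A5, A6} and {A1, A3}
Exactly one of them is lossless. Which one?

Decomposition 1: common = {A1, A5}, closure = {A1, A3, A4, A5} → lossy.
Decomposition 2: common = {A1, A3, A5}, closure = {A1, A3, A4, A5} → lossy.
Decomposition 3: common = {A1}, closure = {A1, A3, A4, A5} → lossless.

Decomposition 3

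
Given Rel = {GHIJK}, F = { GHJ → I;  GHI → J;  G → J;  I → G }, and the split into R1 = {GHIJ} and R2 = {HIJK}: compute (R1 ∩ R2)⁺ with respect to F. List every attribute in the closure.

GHIJ

R1 ∩ R2 = {HIJ}.
I → G applies, adding G
Closure: {GHIJ}.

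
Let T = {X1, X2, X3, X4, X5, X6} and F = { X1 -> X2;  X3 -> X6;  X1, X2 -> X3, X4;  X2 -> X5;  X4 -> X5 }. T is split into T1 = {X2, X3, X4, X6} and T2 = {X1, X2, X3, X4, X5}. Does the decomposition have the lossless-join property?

Common attributes: T1 ∩ T2 = {X2, X3, X4}.
Closure of {X2, X3, X4}: X3 → X6 applies, adding X6; X2 → X5 applies, adding X5. So (X2, X3, X4)⁺ = {X2, X3, X4, X5, X6}.
This closure contains every attribute of T1, so T1 ∩ T2 → T1. The join is lossless.

Yes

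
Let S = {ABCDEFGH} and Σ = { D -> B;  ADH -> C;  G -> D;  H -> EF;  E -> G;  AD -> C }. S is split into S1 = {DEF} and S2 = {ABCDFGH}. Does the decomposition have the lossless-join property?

No

Common attributes: S1 ∩ S2 = {DF}.
Closure of {DF}: D → B applies, adding B. So (DF)⁺ = {BDF}.
The closure contains neither all of S1 = {DEF} nor all of S2 = {ABCDFGH}, so the common attributes are not a superkey of either fragment. The join is lossy.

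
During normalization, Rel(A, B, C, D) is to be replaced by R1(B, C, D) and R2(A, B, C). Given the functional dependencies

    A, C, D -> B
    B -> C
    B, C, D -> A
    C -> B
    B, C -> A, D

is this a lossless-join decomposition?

Yes

Common attributes: R1 ∩ R2 = {B, C}.
Closure of {B, C}: B, C → A, D applies, adding A, D. So (B, C)⁺ = {A, B, C, D}.
This closure contains every attribute of R1, so R1 ∩ R2 → R1. The join is lossless.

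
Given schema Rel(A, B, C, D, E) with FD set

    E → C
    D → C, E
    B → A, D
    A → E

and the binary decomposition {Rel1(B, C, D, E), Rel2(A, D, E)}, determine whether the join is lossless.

No

Common attributes: Rel1 ∩ Rel2 = {D, E}.
Closure of {D, E}: E → C applies, adding C. So (D, E)⁺ = {C, D, E}.
The closure contains neither all of Rel1 = {B, C, D, E} nor all of Rel2 = {A, D, E}, so the common attributes are not a superkey of either fragment. The join is lossy.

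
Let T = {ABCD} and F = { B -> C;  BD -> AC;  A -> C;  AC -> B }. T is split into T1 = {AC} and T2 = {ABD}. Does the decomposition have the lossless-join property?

Common attributes: T1 ∩ T2 = {A}.
Closure of {A}: A → C applies, adding C; AC → B applies, adding B. So (A)⁺ = {ABC}.
This closure contains every attribute of T1, so T1 ∩ T2 → T1. The join is lossless.

Yes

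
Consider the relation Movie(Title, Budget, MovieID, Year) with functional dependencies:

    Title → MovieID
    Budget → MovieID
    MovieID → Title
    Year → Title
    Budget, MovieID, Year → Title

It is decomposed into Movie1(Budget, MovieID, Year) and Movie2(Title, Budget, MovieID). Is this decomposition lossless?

Common attributes: Movie1 ∩ Movie2 = {Budget, MovieID}.
Closure of {Budget, MovieID}: MovieID → Title applies, adding Title. So (Budget, MovieID)⁺ = {Title, Budget, MovieID}.
This closure contains every attribute of Movie2, so Movie1 ∩ Movie2 → Movie2. The join is lossless.

Yes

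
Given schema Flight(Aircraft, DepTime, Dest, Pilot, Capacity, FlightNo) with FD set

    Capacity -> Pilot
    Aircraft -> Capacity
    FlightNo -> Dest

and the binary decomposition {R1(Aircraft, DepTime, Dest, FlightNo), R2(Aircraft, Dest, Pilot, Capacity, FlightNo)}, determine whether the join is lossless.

Yes

Common attributes: R1 ∩ R2 = {Aircraft, Dest, FlightNo}.
Closure of {Aircraft, Dest, FlightNo}: Aircraft → Capacity applies, adding Capacity; Capacity → Pilot applies, adding Pilot. So (Aircraft, Dest, FlightNo)⁺ = {Aircraft, Dest, Pilot, Capacity, FlightNo}.
This closure contains every attribute of R2, so R1 ∩ R2 → R2. The join is lossless.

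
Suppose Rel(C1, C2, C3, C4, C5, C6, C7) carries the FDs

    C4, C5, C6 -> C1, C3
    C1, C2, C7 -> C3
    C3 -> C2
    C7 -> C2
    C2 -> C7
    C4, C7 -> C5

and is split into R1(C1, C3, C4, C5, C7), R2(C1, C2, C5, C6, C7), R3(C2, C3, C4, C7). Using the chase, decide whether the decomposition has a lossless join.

No

Chase test. Columns are C1, C2, C3, C4, C5, C6, C7; row i has aⱼ where attribute j ∈ Ri, else bᵢⱼ.
Initial tableau (one row per fragment):
  row 1: a1 b12 a3 a4 a5 b16 a7
  row 2: a1 a2 b23 b24 a5 a6 a7
  row 3: b31 a2 a3 a4 b35 b36 a7
Rows 1 and 3 agree on C3; apply C3→C2 and equate their C2 entries.
Rows 1 and 3 agree on C4, C7; apply C4, C7→C5 and equate their C5 entries.
Rows 1 and 2 agree on C1, C2, C7; apply C1, C2, C7→C3 and equate their C3 entries.
No row becomes fully distinguished — the join is lossy.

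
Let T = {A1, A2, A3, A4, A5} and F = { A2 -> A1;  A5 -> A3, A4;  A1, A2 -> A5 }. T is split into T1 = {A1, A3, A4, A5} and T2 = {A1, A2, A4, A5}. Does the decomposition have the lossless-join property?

Yes

Common attributes: T1 ∩ T2 = {A1, A4, A5}.
Closure of {A1, A4, A5}: A5 → A3, A4 applies, adding A3. So (A1, A4, A5)⁺ = {A1, A3, A4, A5}.
This closure contains every attribute of T1, so T1 ∩ T2 → T1. The join is lossless.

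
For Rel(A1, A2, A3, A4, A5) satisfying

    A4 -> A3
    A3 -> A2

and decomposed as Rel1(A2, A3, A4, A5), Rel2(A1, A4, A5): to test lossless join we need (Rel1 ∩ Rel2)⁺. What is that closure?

A2, A3, A4, A5

Rel1 ∩ Rel2 = {A4, A5}.
A4 → A3 applies, adding A3
A3 → A2 applies, adding A2
Closure: {A2, A3, A4, A5}.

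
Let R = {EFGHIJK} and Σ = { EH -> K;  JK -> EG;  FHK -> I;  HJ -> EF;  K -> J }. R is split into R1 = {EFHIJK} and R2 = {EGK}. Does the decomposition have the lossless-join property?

Common attributes: R1 ∩ R2 = {EK}.
Closure of {EK}: K → J applies, adding J; JK → EG applies, adding G. So (EK)⁺ = {EGJK}.
This closure contains every attribute of R2, so R1 ∩ R2 → R2. The join is lossless.

Yes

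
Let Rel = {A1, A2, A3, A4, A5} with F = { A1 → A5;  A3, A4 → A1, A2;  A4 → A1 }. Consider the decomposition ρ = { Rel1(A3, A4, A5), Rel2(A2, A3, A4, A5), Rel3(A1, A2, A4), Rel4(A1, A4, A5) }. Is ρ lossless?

Chase test. Columns are A1, A2, A3, A4, A5; row i has aⱼ where attribute j ∈ Reli, else bᵢⱼ.
Initial tableau (one row per fragment):
  row 1: b11 b12 a3 a4 a5
  row 2: b21 a2 a3 a4 a5
  row 3: a1 a2 b33 a4 b35
  row 4: a1 b42 b43 a4 a5
Rows 3 and 4 agree on A1; apply A1→A5 and equate their A5 entries.
Rows 1 and 2 agree on A3, A4; apply A3, A4→A1, A2 and equate their A1, A2 entries.
Rows 1 and 3 agree on A4; apply A4→A1 and equate their A1 entries.
Row 1 is now all distinguished symbols — the join is lossless.

Yes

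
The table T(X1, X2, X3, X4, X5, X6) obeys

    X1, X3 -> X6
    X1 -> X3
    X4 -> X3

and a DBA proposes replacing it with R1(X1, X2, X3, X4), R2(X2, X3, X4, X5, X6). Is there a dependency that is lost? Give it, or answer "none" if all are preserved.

Check X1, X3 → X6: no single fragment contains all of {X1, X3, X6}, and the restricted closure of {X1, X3} across the fragments never reaches {X6}.
X1 → X3 is preserved.
X4 → X3 is preserved.

X1, X3 -> X6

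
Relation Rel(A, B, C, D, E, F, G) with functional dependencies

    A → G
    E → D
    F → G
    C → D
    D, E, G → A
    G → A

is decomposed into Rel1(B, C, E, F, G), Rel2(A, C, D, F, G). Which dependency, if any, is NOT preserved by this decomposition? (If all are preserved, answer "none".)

Check E → D: no single fragment contains all of {D, E}, and the restricted closure of {E} across the fragments never reaches {D}.
A → G is preserved.
F → G is preserved.
C → D is preserved.
D, E, G → A is preserved.
G → A is preserved.

E → D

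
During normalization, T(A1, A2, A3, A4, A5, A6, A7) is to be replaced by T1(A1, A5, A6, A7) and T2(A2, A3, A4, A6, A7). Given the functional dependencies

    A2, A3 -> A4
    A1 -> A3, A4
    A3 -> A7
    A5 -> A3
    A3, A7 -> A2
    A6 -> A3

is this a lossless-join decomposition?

Yes

Common attributes: T1 ∩ T2 = {A6, A7}.
Closure of {A6, A7}: A6 → A3 applies, adding A3; A3, A7 → A2 applies, adding A2; A2, A3 → A4 applies, adding A4. So (A6, A7)⁺ = {A2, A3, A4, A6, A7}.
This closure contains every attribute of T2, so T1 ∩ T2 → T2. The join is lossless.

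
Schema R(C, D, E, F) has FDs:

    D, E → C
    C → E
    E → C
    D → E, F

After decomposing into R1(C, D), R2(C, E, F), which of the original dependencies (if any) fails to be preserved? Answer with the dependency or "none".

D → E, F

Check D → E, F: no single fragment contains all of {D, E, F}, and the restricted closure of {D} across the fragments never reaches {E, F}.
D, E → C is preserved.
C → E is preserved.
E → C is preserved.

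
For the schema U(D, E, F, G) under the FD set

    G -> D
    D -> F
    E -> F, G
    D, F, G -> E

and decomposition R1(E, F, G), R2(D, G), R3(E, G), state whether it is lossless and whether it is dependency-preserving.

lossless but not dependency-preserving

Lossless test (chase): Rows 1 and 2 agree on G; apply G→D and equate their D entries. Rows 1 and 3 agree on G; apply G→D and equate their D entries. Rows 1 and 2 agree on D; apply D→F and equate their F entries. Rows 1 and 3 agree on D; apply D→F and equate their F entries. Rows 1 and 2 agree on D, F, G; apply D, F, G→E and equate their E entries. Row 1 is now all distinguished symbols — the join is lossless.
Dependency preservation: the restricted closure of {D} across the fragments never reaches {F}, so D → F cannot be enforced without a join — not preserved.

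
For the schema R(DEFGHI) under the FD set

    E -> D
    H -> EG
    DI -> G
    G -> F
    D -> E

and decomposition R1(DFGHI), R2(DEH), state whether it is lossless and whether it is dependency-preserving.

Lossless test: (DH)⁺ = {DEFGH}, which contains all of one fragment — lossless.
Dependency preservation: H → EG is not contained in any single fragment, but the restricted closure of its left-hand side across the fragments still reaches the right-hand side; the remaining FDs each lie inside some fragment. All dependencies are preserved.

lossless and dependency-preserving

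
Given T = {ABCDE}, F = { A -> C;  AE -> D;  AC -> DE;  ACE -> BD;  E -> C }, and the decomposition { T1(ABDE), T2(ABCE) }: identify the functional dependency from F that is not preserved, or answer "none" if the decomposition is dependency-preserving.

none

A → C lies within T2.
AE → D lies within T1.
AC → DE: restricted closure across fragments reaches DE.
ACE → BD: restricted closure across fragments reaches BD.
E → C lies within T2.
Every dependency is enforceable on the fragments, so the decomposition is dependency-preserving.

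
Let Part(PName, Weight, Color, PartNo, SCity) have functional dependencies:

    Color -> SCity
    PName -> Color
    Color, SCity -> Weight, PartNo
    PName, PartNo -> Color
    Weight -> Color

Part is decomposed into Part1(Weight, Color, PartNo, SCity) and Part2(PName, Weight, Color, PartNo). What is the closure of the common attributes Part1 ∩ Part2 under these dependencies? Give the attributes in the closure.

Part1 ∩ Part2 = {Weight, Color, PartNo}.
Color → SCity applies, adding SCity
Closure: {Weight, Color, PartNo, SCity}.

Weight, Color, PartNo, SCity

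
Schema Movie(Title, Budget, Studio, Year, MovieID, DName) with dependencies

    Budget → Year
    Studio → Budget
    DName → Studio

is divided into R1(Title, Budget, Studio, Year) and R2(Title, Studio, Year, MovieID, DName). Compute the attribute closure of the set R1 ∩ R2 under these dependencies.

Title, Budget, Studio, Year

R1 ∩ R2 = {Title, Studio, Year}.
Studio → Budget applies, adding Budget
Closure: {Title, Budget, Studio, Year}.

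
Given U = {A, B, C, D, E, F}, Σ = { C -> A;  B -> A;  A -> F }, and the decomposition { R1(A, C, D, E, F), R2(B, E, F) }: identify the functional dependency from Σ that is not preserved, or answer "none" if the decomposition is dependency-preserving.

Check B → A: no single fragment contains all of {A, B}, and the restricted closure of {B} across the fragments never reaches {A}.
C → A is preserved.
A → F is preserved.

B -> A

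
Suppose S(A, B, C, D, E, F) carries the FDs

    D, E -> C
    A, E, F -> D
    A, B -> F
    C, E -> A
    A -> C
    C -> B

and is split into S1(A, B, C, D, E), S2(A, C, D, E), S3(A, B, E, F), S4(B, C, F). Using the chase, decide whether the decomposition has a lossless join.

Chase test. Columns are A, B, C, D, E, F; row i has aⱼ where attribute j ∈ Si, else bᵢⱼ.
Initial tableau (one row per fragment):
  row 1: a1 a2 a3 a4 a5 b16
  row 2: a1 b22 a3 a4 a5 b26
  row 3: a1 a2 b33 b34 a5 a6
  row 4: b41 a2 a3 b44 b45 a6
Rows 1 and 3 agree on A, B; apply A, B→F and equate their F entries.
Rows 1 and 3 agree on A; apply A→C and equate their C entries.
Rows 1 and 2 agree on C; apply C→B and equate their B entries.
Rows 1 and 3 agree on A, E, F; apply A, E, F→D and equate their D entries.
Rows 1 and 2 agree on A, B; apply A, B→F and equate their F entries.
Row 1 is now all distinguished symbols — the join is lossless.

Yes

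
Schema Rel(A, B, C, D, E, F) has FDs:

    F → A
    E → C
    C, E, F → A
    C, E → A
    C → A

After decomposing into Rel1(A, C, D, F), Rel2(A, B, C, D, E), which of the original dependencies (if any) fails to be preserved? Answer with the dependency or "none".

F → A lies within Rel1.
E → C lies within Rel2.
C, E, F → A: restricted closure across fragments reaches A.
C, E → A lies within Rel2.
C → A lies within Rel1.
Every dependency is enforceable on the fragments, so the decomposition is dependency-preserving.

none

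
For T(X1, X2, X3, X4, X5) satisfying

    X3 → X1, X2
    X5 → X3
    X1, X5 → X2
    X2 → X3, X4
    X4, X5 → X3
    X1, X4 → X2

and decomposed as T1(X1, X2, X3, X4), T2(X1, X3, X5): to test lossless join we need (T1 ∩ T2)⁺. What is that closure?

T1 ∩ T2 = {X1, X3}.
X3 → X1, X2 applies, adding X2
X2 → X3, X4 applies, adding X4
Closure: {X1, X2, X3, X4}.

X1, X2, X3, X4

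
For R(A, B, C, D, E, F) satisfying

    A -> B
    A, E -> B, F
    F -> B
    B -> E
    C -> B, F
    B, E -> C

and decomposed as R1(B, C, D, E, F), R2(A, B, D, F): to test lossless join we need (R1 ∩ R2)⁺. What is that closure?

B, C, D, E, F

R1 ∩ R2 = {B, D, F}.
B → E applies, adding E
B, E → C applies, adding C
Closure: {B, C, D, E, F}.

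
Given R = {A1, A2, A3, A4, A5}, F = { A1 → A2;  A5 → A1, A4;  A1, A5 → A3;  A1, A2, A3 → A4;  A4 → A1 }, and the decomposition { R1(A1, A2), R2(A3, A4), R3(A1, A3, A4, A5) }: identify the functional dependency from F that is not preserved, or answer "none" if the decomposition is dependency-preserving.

A1 → A2 lies within R1.
A5 → A1, A4 lies within R3.
A1, A5 → A3 lies within R3.
A1, A2, A3 → A4: restricted closure across fragments reaches A4.
A4 → A1 lies within R3.
Every dependency is enforceable on the fragments, so the decomposition is dependency-preserving.

none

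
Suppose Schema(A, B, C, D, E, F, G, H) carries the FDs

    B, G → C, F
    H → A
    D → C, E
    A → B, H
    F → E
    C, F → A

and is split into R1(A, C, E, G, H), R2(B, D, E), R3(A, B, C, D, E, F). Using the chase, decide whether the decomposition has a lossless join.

Chase test. Columns are A, B, C, D, E, F, G, H; row i has aⱼ where attribute j ∈ Ri, else bᵢⱼ.
Initial tableau (one row per fragment):
  row 1: a1 b12 a3 b14 a5 b16 a7 a8
  row 2: b21 a2 b23 a4 a5 b26 b27 b28
  row 3: a1 a2 a3 a4 a5 a6 b37 b38
Rows 2 and 3 agree on D; apply D→C, E and equate their C, E entries.
Rows 1 and 3 agree on A; apply A→B, H and equate their B, H entries.
No row becomes fully distinguished — the join is lossy.

No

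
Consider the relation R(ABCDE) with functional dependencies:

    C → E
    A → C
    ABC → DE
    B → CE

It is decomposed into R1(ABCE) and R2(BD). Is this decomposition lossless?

No

Common attributes: R1 ∩ R2 = {B}.
Closure of {B}: B → CE applies, adding CE. So (B)⁺ = {BCE}.
The closure contains neither all of R1 = {ABCE} nor all of R2 = {BD}, so the common attributes are not a superkey of either fragment. The join is lossy.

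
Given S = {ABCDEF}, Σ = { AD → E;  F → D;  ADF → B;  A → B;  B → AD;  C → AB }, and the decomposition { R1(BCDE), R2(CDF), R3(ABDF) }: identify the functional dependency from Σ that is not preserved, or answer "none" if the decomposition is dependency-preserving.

AD → E: restricted closure across fragments reaches E.
F → D lies within R2.
ADF → B lies within R3.
A → B lies within R3.
B → AD lies within R3.
C → AB: restricted closure across fragments reaches AB.
Every dependency is enforceable on the fragments, so the decomposition is dependency-preserving.

none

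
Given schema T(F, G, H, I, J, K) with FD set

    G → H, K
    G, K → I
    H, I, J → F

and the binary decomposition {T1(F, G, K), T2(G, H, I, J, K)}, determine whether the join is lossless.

Common attributes: T1 ∩ T2 = {G, K}.
Closure of {G, K}: G → H, K applies, adding H; G, K → I applies, adding I. So (G, K)⁺ = {G, H, I, K}.
The closure contains neither all of T1 = {F, G, K} nor all of T2 = {G, H, I, J, K}, so the common attributes are not a superkey of either fragment. The join is lossy.

No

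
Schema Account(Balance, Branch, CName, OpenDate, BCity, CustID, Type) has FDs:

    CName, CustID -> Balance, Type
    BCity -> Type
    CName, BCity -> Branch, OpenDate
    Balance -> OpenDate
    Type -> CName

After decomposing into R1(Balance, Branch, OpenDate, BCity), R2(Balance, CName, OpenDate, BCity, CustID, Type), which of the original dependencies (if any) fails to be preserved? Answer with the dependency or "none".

CName, CustID → Balance, Type lies within R2.
BCity → Type lies within R2.
CName, BCity → Branch, OpenDate: restricted closure across fragments reaches Branch, OpenDate.
Balance → OpenDate lies within R1.
Type → CName lies within R2.
Every dependency is enforceable on the fragments, so the decomposition is dependency-preserving.

none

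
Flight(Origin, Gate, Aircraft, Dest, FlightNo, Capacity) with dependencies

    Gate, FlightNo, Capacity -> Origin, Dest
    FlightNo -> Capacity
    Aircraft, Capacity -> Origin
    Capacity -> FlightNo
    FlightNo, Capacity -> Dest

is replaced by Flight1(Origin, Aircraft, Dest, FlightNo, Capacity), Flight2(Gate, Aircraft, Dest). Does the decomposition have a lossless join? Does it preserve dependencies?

Lossless test: (Aircraft, Dest)⁺ = {Aircraft, Dest}, which is a superkey of neither fragment — lossy.
Dependency preservation: the restricted closure of {Gate, FlightNo, Capacity} across the fragments never reaches {Origin, Dest}, so Gate, FlightNo, Capacity → Origin, Dest cannot be enforced without a join — not preserved.

lossy and not dependency-preserving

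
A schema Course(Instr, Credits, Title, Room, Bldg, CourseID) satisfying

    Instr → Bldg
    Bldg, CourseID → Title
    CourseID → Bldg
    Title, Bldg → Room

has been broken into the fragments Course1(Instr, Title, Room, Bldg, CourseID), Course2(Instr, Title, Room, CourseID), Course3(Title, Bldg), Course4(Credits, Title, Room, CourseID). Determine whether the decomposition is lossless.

Chase test. Columns are Instr, Credits, Title, Room, Bldg, CourseID; row i has aⱼ where attribute j ∈ Coursei, else bᵢⱼ.
Initial tableau (one row per fragment):
  row 1: a1 b12 a3 a4 a5 a6
  row 2: a1 b22 a3 a4 b25 a6
  row 3: b31 b32 a3 b34 a5 b36
  row 4: b41 a2 a3 a4 b45 a6
Rows 1 and 2 agree on Instr; apply Instr→Bldg and equate their Bldg entries.
Rows 1 and 4 agree on CourseID; apply CourseID→Bldg and equate their Bldg entries.
Rows 1 and 3 agree on Title, Bldg; apply Title, Bldg→Room and equate their Room entries.
No row becomes fully distinguished — the join is lossy.

No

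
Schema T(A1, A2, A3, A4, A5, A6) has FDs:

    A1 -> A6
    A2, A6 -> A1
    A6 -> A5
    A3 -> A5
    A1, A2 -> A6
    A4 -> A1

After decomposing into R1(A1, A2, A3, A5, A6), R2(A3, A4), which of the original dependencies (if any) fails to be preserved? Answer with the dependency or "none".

Check A4 → A1: no single fragment contains all of {A1, A4}, and the restricted closure of {A4} across the fragments never reaches {A1}.
A1 → A6 is preserved.
A2, A6 → A1 is preserved.
A6 → A5 is preserved.
A3 → A5 is preserved.
A1, A2 → A6 is preserved.

A4 -> A1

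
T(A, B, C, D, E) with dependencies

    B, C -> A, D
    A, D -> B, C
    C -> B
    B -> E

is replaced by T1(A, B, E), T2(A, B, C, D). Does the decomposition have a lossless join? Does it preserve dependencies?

Lossless test: (A, B)⁺ = {A, B, E}, which contains all of one fragment — lossless.
Dependency preservation: every FD's attributes lie within a single fragment, so each can be enforced locally — preserved.

lossless and dependency-preserving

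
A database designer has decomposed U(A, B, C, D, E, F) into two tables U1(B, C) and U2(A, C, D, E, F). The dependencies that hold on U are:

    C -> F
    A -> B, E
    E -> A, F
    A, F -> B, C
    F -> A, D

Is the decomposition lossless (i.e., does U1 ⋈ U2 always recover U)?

Common attributes: U1 ∩ U2 = {C}.
Closure of {C}: C → F applies, adding F; F → A, D applies, adding A, D; A → B, E applies, adding B, E. So (C)⁺ = {A, B, C, D, E, F}.
This closure contains every attribute of U1, so U1 ∩ U2 → U1. The join is lossless.

Yes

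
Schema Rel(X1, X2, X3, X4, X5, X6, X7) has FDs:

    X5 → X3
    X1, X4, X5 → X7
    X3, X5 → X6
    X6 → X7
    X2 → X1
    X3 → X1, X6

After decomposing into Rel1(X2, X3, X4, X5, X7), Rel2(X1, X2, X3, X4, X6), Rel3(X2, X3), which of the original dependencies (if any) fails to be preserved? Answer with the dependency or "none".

Check X6 → X7: no single fragment contains all of {X6, X7}, and the restricted closure of {X6} across the fragments never reaches {X7}.
X5 → X3 is preserved.
X1, X4, X5 → X7 is preserved.
X3, X5 → X6 is preserved.
X2 → X1 is preserved.
X3 → X1, X6 is preserved.

X6 → X7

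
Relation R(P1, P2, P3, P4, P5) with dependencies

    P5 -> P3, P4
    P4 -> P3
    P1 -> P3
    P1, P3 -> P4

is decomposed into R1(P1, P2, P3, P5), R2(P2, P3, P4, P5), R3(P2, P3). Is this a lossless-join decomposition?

Chase test. Columns are P1, P2, P3, P4, P5; row i has aⱼ where attribute j ∈ Ri, else bᵢⱼ.
Initial tableau (one row per fragment):
  row 1: a1 a2 a3 b14 a5
  row 2: b21 a2 a3 a4 a5
  row 3: b31 a2 a3 b34 b35
Rows 1 and 2 agree on P5; apply P5→P3, P4 and equate their P3, P4 entries.
Row 1 is now all distinguished symbols — the join is lossless.

Yes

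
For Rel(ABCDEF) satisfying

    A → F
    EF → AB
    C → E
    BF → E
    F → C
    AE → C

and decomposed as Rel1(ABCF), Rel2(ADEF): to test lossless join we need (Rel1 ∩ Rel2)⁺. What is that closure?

Rel1 ∩ Rel2 = {AF}.
F → C applies, adding C
C → E applies, adding E
EF → AB applies, adding B
Closure: {ABCEF}.

ABCEF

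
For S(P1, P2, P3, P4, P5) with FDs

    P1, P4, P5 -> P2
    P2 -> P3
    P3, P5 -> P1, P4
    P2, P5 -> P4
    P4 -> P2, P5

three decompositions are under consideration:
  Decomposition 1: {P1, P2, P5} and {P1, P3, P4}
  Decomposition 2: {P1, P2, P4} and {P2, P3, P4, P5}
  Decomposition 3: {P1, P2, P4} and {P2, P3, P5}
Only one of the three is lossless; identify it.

Decomposition 2

Decomposition 1: common = {P1}, closure = {P1} → lossy.
Decomposition 2: common = {P2, P4}, closure = {P1, P2, P3, P4, P5} → lossless.
Decomposition 3: common = {P2}, closure = {P2, P3} → lossy.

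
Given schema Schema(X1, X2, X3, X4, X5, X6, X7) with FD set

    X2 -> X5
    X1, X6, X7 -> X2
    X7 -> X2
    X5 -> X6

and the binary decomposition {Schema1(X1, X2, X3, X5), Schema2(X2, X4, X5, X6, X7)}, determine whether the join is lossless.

No

Common attributes: Schema1 ∩ Schema2 = {X2, X5}.
Closure of {X2, X5}: X5 → X6 applies, adding X6. So (X2, X5)⁺ = {X2, X5, X6}.
The closure contains neither all of Schema1 = {X1, X2, X3, X5} nor all of Schema2 = {X2, X4, X5, X6, X7}, so the common attributes are not a superkey of either fragment. The join is lossy.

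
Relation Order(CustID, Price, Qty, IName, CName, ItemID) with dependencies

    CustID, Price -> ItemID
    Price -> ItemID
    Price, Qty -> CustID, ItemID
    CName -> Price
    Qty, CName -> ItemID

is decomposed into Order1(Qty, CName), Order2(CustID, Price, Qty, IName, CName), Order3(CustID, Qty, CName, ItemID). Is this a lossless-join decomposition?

Chase test. Columns are CustID, Price, Qty, IName, CName, ItemID; row i has aⱼ where attribute j ∈ Orderi, else bᵢⱼ.
Initial tableau (one row per fragment):
  row 1: b11 b12 a3 b14 a5 b16
  row 2: a1 a2 a3 a4 a5 b26
  row 3: a1 b32 a3 b34 a5 a6
Rows 1 and 2 agree on CName; apply CName→Price and equate their Price entries.
Rows 1 and 3 agree on CName; apply CName→Price and equate their Price entries.
Rows 1 and 2 agree on Qty, CName; apply Qty, CName→ItemID and equate their ItemID entries.
Rows 1 and 3 agree on Qty, CName; apply Qty, CName→ItemID and equate their ItemID entries.
Rows 1 and 2 agree on Price, Qty; apply Price, Qty→CustID, ItemID and equate their CustID, ItemID entries.
Row 2 is now all distinguished symbols — the join is lossless.

Yes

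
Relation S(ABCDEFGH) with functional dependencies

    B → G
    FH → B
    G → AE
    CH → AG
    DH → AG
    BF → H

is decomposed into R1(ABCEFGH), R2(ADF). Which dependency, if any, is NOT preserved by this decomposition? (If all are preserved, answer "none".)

Check DH → AG: no single fragment contains all of {ADGH}, and the restricted closure of {DH} across the fragments never reaches {AG}.
B → G is preserved.
FH → B is preserved.
G → AE is preserved.
CH → AG is preserved.
BF → H is preserved.

DH → AG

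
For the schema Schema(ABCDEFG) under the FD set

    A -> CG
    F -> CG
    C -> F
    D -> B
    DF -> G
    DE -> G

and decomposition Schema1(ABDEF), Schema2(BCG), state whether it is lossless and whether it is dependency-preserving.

lossy and not dependency-preserving

Lossless test: (B)⁺ = {B}, which is a superkey of neither fragment — lossy.
Dependency preservation: the restricted closure of {A} across the fragments never reaches {CG}, so A → CG cannot be enforced without a join — not preserved.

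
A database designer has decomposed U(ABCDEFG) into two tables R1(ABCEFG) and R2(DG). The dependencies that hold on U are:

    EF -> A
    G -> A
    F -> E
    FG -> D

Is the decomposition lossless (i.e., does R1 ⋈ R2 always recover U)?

No

Common attributes: R1 ∩ R2 = {G}.
Closure of {G}: G → A applies, adding A. So (G)⁺ = {AG}.
The closure contains neither all of R1 = {ABCEFG} nor all of R2 = {DG}, so the common attributes are not a superkey of either fragment. The join is lossy.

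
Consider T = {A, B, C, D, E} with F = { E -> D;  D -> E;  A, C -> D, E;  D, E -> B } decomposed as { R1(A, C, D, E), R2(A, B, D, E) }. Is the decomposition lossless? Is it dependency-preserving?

Lossless test: (A, D, E)⁺ = {A, B, D, E}, which contains all of one fragment — lossless.
Dependency preservation: every FD's attributes lie within a single fragment, so each can be enforced locally — preserved.

lossless and dependency-preserving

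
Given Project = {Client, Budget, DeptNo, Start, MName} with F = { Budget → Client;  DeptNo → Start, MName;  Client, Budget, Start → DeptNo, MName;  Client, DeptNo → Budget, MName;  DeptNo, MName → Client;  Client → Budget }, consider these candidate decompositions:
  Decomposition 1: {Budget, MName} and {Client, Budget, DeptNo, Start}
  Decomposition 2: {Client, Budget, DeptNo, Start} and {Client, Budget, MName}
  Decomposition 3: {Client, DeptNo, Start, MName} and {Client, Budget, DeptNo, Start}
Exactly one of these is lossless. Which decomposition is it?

Decomposition 3

Decomposition 1: common = {Budget}, closure = {Client, Budget} → lossy.
Decomposition 2: common = {Client, Budget}, closure = {Client, Budget} → lossy.
Decomposition 3: common = {Client, DeptNo, Start}, closure = {Client, Budget, DeptNo, Start, MName} → lossless.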